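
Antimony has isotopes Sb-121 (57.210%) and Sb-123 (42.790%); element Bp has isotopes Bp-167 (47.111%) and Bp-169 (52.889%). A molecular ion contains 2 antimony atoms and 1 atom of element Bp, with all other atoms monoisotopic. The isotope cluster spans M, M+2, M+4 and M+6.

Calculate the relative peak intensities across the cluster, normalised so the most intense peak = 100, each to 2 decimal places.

Antimony pattern (n=2): 0.32729841 : 0.48960318 : 0.18309841
Element Bp pattern (n=1): 0.47111 : 0.52889
Convolve the two distributions (both contribute in 2-u steps):
  M: 0.32729841×0.47111 = 0.154194
  M+2: 0.32729841×0.52889 + 0.48960318×0.47111 = 0.403762
  M+4: 0.48960318×0.52889 + 0.18309841×0.47111 = 0.345206
  M+6: 0.18309841×0.52889 = 0.096839
Scale to base peak (0.403762) = 100: 38.19 : 100.00 : 85.50 : 23.98

38.19 : 100.00 : 85.50 : 23.98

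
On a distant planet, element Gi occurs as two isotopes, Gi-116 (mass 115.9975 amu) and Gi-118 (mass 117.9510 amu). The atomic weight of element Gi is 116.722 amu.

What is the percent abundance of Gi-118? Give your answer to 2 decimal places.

Writing the weighted mean with unknown fraction x of Gi-116:
115.9975·x + 117.9510·(1 − x) = 116.722
(115.9975 − 117.9510)·x = 116.722 − 117.9510
x = -1.2290 / -1.9535 = 0.62913 → 62.91% Gi-116, 37.09% Gi-118.

37.09%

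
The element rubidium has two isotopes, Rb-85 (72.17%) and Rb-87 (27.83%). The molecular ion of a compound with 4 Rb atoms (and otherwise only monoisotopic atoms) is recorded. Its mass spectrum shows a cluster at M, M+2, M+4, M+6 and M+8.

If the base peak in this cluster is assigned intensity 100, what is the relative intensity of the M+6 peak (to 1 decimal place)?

14.9

Binomial terms of (0.7217 + 0.2783)^4: M 0.2713, M+2 0.4184, M+4 0.2420, M+6 0.0622, M+8 0.0060 → M+2 is the base peak.
P(M+2) = C(4,1) × 0.7217^3 × 0.2783^1 = 4 × 0.37589809 × 0.2783 = 0.418450 (base)
P(M+6) = C(4,3) × 0.7217^1 × 0.2783^3 = 4 × 0.7217 × 0.02155458 = 0.062224
Relative intensity = 0.062224 / 0.418450 × 100 = 14.9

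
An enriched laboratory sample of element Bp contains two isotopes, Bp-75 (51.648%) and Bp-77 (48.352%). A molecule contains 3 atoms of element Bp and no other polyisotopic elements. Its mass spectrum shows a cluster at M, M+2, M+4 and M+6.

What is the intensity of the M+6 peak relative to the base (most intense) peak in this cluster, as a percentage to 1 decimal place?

29.2%

Term probabilities: M 0.1378, M+2 0.3869, M+4 0.3622, M+6 0.1130. Base peak = M+2.
P(M+2) = C(3,1) × 0.51648^2 × 0.48352^1 = 3 × 0.26675159 × 0.48352 = 0.386939 (base)
P(M+6) = C(3,3) × 0.51648^0 × 0.48352^3 = 1 × 1.0000 × 0.11304291 = 0.113043
Relative intensity = 0.113043 / 0.386939 × 100 = 29.2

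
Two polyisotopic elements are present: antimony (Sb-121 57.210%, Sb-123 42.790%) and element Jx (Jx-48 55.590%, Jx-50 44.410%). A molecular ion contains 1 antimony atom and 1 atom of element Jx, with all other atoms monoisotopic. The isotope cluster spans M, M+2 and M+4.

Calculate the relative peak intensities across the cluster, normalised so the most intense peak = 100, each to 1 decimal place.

64.6 : 100.0 : 38.6

Antimony pattern (n=1): 0.5721 : 0.4279
Element Jx pattern (n=1): 0.5559 : 0.4441
Convolve the two distributions (both contribute in 2-u steps):
  M: 0.5721×0.5559 = 0.318030
  M+2: 0.5721×0.4441 + 0.4279×0.5559 = 0.491939
  M+4: 0.4279×0.4441 = 0.190030
Scale to base peak (0.491939) = 100: 64.6 : 100.0 : 38.6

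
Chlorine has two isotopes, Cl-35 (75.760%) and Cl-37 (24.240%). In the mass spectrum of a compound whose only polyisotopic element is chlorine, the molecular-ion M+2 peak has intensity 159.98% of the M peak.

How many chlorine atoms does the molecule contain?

The M+2/M ratio from n Cl atoms is n · q/p = n · 0.24240/0.75760.
n = 1.5998 × 0.75760/0.24240 = 5.00 ≈ 5

5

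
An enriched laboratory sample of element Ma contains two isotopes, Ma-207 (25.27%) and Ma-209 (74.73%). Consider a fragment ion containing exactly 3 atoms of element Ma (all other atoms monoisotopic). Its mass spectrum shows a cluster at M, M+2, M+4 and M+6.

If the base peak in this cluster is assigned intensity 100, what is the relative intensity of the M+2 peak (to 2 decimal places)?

33.82

Binomial terms of (0.2527 + 0.7473)^3: M 0.0161, M+2 0.1432, M+4 0.4234, M+6 0.4173 → M+4 is the base peak.
P(M+4) = C(3,2) × 0.2527^1 × 0.7473^2 = 3 × 0.2527 × 0.55845729 = 0.423366 (base)
P(M+2) = C(3,1) × 0.2527^2 × 0.7473^1 = 3 × 0.06385729 × 0.7473 = 0.143162
Relative intensity = 0.143162 / 0.423366 × 100 = 33.82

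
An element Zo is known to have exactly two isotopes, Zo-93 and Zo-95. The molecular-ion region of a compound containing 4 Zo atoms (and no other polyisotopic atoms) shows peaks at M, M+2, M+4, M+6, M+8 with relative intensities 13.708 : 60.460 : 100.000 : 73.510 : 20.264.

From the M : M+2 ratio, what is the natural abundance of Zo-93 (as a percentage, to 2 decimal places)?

If p is the fraction of Zo that is Zo-93, then I(M+2)/I(M) = [C(4,1)·p^3·(1−p)] / p^4 = 4·(1−p)/p = 60.460/13.708 = 4.4106
(1−p)/p = 4.4106/4 = 1.1026  ⇒  p = 1/(1 + 1.1026) = 0.4756
Zo-93: 47.56%, Zo-95: 52.44%.

47.56%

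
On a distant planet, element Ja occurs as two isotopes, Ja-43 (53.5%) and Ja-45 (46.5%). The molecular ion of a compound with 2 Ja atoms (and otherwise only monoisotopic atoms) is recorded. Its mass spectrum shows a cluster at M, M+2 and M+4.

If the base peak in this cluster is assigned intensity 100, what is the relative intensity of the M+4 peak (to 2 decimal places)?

43.46

Term probabilities: M 0.2862, M+2 0.4975, M+4 0.2162. Base peak = M+2.
P(M+2) = C(2,1) × 0.535^1 × 0.465^1 = 2 × 0.5350 × 0.4650 = 0.497550 (base)
P(M+4) = C(2,2) × 0.535^0 × 0.465^2 = 1 × 1.0000 × 0.216225 = 0.216225
Relative intensity = 0.216225 / 0.497550 × 100 = 43.46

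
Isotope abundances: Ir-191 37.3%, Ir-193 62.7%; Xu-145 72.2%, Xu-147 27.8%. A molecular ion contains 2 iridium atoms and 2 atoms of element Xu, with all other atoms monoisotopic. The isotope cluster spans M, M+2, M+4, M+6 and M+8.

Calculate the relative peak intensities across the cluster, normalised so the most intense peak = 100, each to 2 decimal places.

17.98 : 74.28 : 100.00 : 48.08 : 7.53

Iridium pattern (n=2): 0.139129 : 0.467742 : 0.393129
Element Xu pattern (n=2): 0.521284 : 0.401432 : 0.077284
Convolve the two distributions (both contribute in 2-u steps):
  M: 0.139129×0.521284 = 0.072526
  M+2: 0.139129×0.401432 + 0.467742×0.521284 = 0.299677
  M+4: 0.139129×0.077284 + 0.467742×0.401432 + 0.393129×0.521284 = 0.403451
  M+6: 0.467742×0.077284 + 0.393129×0.401432 = 0.193964
  M+8: 0.393129×0.077284 = 0.030383
Scale to base peak (0.403451) = 100: 17.98 : 74.28 : 100.00 : 48.08 : 7.53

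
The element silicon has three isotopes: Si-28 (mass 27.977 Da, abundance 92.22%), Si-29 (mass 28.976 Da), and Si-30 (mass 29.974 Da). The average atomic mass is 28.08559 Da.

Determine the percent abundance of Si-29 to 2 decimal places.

4.69%

Let x and y be the fractions of Si-29 and Si-30. Then x + y = 1 − 0.9222 = 0.0778 and 28.976x + 29.974y = 28.08559 − 0.9222×27.977 = 2.2852006.
Substituting: 28.976x + 29.974(0.0778 − x) = 2.2852006
(28.976 − 29.974)x = -0.0467766  ⇒  x = 0.04687, y = 0.03093
Si-29: 4.69%, Si-30: 3.09%.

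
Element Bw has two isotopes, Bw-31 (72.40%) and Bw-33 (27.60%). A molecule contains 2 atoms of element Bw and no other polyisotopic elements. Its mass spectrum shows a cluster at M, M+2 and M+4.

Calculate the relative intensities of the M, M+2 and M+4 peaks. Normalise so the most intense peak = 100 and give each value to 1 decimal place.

Expanding (0.7240 + 0.2760)^2:
P(M) = 0.7240^2 = 0.524176
P(M+2) = 2 × 0.7240^1 × 0.2760^1 = 0.399648
P(M+4) = 0.2760^2 = 0.076176
The M peak is largest (0.524176); scaling to 100 gives 100.0 : 76.2 : 14.5.

100.0 : 76.2 : 14.5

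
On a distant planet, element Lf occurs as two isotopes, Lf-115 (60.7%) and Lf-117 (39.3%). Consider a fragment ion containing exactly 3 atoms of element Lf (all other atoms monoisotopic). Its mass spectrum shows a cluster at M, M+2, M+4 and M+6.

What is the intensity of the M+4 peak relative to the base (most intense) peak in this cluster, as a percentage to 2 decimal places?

Binomial terms of (0.607 + 0.393)^3: M 0.2236, M+2 0.4344, M+4 0.2813, M+6 0.0607 → M+2 is the base peak.
P(M+2) = C(3,1) × 0.607^2 × 0.393^1 = 3 × 0.368449 × 0.3930 = 0.434401 (base)
P(M+4) = C(3,2) × 0.607^1 × 0.393^2 = 3 × 0.6070 × 0.154449 = 0.281252
Relative intensity = 0.281252 / 0.434401 × 100 = 64.74

64.74%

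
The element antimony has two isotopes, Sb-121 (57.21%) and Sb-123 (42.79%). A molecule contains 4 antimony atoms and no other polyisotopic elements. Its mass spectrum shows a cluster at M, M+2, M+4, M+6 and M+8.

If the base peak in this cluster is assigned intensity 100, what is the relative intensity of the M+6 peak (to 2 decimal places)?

49.86

Binomial terms of (0.5721 + 0.4279)^4: M 0.1071, M+2 0.3205, M+4 0.3596, M+6 0.1793, M+8 0.0335 → M+4 is the base peak.
P(M+4) = C(4,2) × 0.5721^2 × 0.4279^2 = 6 × 0.32729841 × 0.18309841 = 0.359567 (base)
P(M+6) = C(4,3) × 0.5721^1 × 0.4279^3 = 4 × 0.5721 × 0.07834781 = 0.179291
Relative intensity = 0.179291 / 0.359567 × 100 = 49.86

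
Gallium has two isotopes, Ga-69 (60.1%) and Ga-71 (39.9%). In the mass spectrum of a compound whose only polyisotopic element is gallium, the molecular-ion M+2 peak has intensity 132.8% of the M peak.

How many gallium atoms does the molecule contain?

For n independent Ga atoms, I(M+2)/I(M) = n · (abundance Ga-71) / (abundance Ga-69) = n · 0.399/0.601.
n = 1.328 × 0.601/0.399 = 2.00 ≈ 2

2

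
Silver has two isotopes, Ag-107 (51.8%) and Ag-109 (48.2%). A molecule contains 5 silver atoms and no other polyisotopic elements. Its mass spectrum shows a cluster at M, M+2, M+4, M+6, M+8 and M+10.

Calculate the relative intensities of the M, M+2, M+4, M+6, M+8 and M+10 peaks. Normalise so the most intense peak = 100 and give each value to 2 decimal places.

11.55 : 53.73 : 100.00 : 93.05 : 43.29 : 8.06

The 5 Ag atoms are independent, so intensities follow the terms of (0.518 + 0.482)^5.
P(M) = 0.518^5 = 0.037295
P(M+2) = 5 × 0.518^4 × 0.482^1 = 0.173515
P(M+4) = 10 × 0.518^3 × 0.482^2 = 0.322911
P(M+6) = 10 × 0.518^2 × 0.482^3 = 0.300470
P(M+8) = 5 × 0.518^1 × 0.482^4 = 0.139794
P(M+10) = 0.482^5 = 0.026016
The M+4 peak is largest (0.322911); scaling to 100 gives 11.55 : 53.73 : 100.00 : 93.05 : 43.29 : 8.06.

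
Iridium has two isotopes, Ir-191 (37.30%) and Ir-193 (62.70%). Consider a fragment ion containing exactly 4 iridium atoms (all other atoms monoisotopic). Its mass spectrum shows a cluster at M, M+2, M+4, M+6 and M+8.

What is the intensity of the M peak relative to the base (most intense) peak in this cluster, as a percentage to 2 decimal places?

5.26%

(0.3730 + 0.6270)^4 gives M 0.0194, M+2 0.1302, M+4 0.3282, M+6 0.3678, M+8 0.1546; the largest is M+6.
P(M+6) = C(4,3) × 0.3730^1 × 0.6270^3 = 4 × 0.3730 × 0.24649188 = 0.367766 (base)
P(M) = C(4,0) × 0.3730^4 × 0.6270^0 = 1 × 0.01935688 × 1.0000 = 0.019357
Relative intensity = 0.019357 / 0.367766 × 100 = 5.26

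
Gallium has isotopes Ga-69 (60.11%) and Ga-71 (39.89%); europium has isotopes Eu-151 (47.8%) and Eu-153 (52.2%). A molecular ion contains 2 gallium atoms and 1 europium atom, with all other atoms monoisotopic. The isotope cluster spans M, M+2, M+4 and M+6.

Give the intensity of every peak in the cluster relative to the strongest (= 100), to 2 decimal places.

41.33 : 100.00 : 78.11 : 19.88

Gallium pattern (n=2): 0.36132121 : 0.47955758 : 0.15912121
Europium pattern (n=1): 0.4780 : 0.5220
Convolve the two distributions (both contribute in 2-u steps):
  M: 0.36132121×0.4780 = 0.172712
  M+2: 0.36132121×0.5220 + 0.47955758×0.4780 = 0.417838
  M+4: 0.47955758×0.5220 + 0.15912121×0.4780 = 0.326389
  M+6: 0.15912121×0.5220 = 0.083061
Scale to base peak (0.417838) = 100: 41.33 : 100.00 : 78.11 : 19.88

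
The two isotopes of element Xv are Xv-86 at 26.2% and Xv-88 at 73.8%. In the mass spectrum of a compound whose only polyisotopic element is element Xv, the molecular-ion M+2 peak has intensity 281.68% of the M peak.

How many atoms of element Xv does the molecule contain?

1

The M+2/M ratio from n Xv atoms is n · q/p = n · 0.738/0.262.
n = 2.8168 × 0.262/0.738 = 1.00 ≈ 1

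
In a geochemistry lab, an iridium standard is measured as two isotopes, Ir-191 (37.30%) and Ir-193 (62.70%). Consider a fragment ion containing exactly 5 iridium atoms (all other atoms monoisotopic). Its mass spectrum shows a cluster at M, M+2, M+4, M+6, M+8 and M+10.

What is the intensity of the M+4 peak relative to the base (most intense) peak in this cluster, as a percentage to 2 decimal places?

Binomial terms of (0.3730 + 0.6270)^5: M 0.0072, M+2 0.0607, M+4 0.2040, M+6 0.3429, M+8 0.2882, M+10 0.0969 → M+6 is the base peak.
P(M+6) = C(5,3) × 0.3730^2 × 0.6270^3 = 10 × 0.139129 × 0.24649188 = 0.342942 (base)
P(M+4) = C(5,2) × 0.3730^3 × 0.6270^2 = 10 × 0.05189512 × 0.393129 = 0.204015
Relative intensity = 0.204015 / 0.342942 × 100 = 59.49

59.49%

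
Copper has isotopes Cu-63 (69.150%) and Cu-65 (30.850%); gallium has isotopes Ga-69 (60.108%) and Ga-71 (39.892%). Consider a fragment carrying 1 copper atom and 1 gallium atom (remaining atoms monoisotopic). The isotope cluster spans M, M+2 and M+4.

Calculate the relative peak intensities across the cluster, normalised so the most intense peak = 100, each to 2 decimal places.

Copper pattern (n=1): 0.6915 : 0.3085
Gallium pattern (n=1): 0.60108 : 0.39892
Convolve the two distributions (both contribute in 2-u steps):
  M: 0.6915×0.60108 = 0.415647
  M+2: 0.6915×0.39892 + 0.3085×0.60108 = 0.461286
  M+4: 0.3085×0.39892 = 0.123067
Scale to base peak (0.461286) = 100: 90.11 : 100.00 : 26.68

90.11 : 100.00 : 26.68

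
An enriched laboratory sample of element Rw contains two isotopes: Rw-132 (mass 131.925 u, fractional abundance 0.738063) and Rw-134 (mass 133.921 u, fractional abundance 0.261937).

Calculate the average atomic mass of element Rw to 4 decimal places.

132.4478 u

Ar = Σ fᵢ·mᵢ = 0.738063 × 131.925 + 0.261937 × 133.921
= 97.36896 + 35.07886 = 132.44782 u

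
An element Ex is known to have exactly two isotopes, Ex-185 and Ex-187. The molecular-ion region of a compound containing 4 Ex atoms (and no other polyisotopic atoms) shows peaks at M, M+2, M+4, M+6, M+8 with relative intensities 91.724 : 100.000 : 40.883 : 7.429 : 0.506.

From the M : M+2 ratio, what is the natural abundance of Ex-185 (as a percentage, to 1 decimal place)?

78.6%

Let p = fractional abundance of Ex-185. I(M+2)/I(M) = [C(4,1)·p^3·(1−p)] / p^4 = 4·(1−p)/p = 100.000/91.724 = 1.0902
(1−p)/p = 1.0902/4 = 0.2726  ⇒  p = 1/(1 + 0.2726) = 0.7858
Ex-185: 78.6%, Ex-187: 21.4%.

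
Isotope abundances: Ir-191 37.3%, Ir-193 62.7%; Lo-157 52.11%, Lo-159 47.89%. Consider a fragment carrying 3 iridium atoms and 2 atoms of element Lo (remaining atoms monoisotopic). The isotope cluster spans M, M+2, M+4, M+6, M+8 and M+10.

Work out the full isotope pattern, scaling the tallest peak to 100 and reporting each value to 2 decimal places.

4.07 : 27.98 : 75.60 : 100.00 : 64.62 : 16.31

Iridium pattern (n=3): 0.05189512 : 0.26170165 : 0.43991135 : 0.24649188
Element Lo pattern (n=2): 0.27154521 : 0.49910958 : 0.22934521
Convolve the two distributions (both contribute in 2-u steps):
  M: 0.05189512×0.27154521 = 0.014092
  M+2: 0.05189512×0.49910958 + 0.26170165×0.27154521 = 0.096965
  M+4: 0.05189512×0.22934521 + 0.26170165×0.49910958 + 0.43991135×0.27154521 = 0.261976
  M+6: 0.26170165×0.22934521 + 0.43991135×0.49910958 + 0.24649188×0.27154521 = 0.346518
  M+8: 0.43991135×0.22934521 + 0.24649188×0.49910958 = 0.223918
  M+10: 0.24649188×0.22934521 = 0.056532
Scale to base peak (0.346518) = 100: 4.07 : 27.98 : 75.60 : 100.00 : 64.62 : 16.31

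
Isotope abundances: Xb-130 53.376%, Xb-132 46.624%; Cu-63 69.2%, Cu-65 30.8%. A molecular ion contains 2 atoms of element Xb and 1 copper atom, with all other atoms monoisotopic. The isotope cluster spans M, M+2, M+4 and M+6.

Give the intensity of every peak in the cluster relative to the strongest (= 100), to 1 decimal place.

45.6 : 100.0 : 70.3 : 15.5

Element Xb pattern (n=2): 0.28489974 : 0.49772052 : 0.21737974
Copper pattern (n=1): 0.6920 : 0.3080
Convolve the two distributions (both contribute in 2-u steps):
  M: 0.28489974×0.6920 = 0.197151
  M+2: 0.28489974×0.3080 + 0.49772052×0.6920 = 0.432172
  M+4: 0.49772052×0.3080 + 0.21737974×0.6920 = 0.303725
  M+6: 0.21737974×0.3080 = 0.066953
Scale to base peak (0.432172) = 100: 45.6 : 100.0 : 70.3 : 15.5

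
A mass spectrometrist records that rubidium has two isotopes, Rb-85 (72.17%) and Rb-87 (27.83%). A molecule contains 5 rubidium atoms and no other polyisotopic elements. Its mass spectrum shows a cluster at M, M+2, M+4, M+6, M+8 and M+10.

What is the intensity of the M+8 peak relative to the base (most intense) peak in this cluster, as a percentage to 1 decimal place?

5.7%

Term probabilities: M 0.1958, M+2 0.3775, M+4 0.2911, M+6 0.1123, M+8 0.0216, M+10 0.0017. Base peak = M+2.
P(M+2) = C(5,1) × 0.7217^4 × 0.2783^1 = 5 × 0.27128565 × 0.2783 = 0.377494 (base)
P(M+8) = C(5,4) × 0.7217^1 × 0.2783^4 = 5 × 0.7217 × 0.00599864 = 0.021646
Relative intensity = 0.021646 / 0.377494 × 100 = 5.7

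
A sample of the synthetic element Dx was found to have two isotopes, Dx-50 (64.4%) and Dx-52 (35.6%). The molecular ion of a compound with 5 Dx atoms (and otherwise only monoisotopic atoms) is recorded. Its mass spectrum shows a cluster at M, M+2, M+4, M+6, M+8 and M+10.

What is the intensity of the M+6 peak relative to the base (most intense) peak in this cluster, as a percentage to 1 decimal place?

55.3%

(0.644 + 0.356)^5 gives M 0.1108, M+2 0.3062, M+4 0.3385, M+6 0.1871, M+8 0.0517, M+10 0.0057; the largest is M+4.
P(M+4) = C(5,2) × 0.644^3 × 0.356^2 = 10 × 0.26708998 × 0.126736 = 0.338499 (base)
P(M+6) = C(5,3) × 0.644^2 × 0.356^3 = 10 × 0.414736 × 0.04511802 = 0.187121
Relative intensity = 0.187121 / 0.338499 × 100 = 55.3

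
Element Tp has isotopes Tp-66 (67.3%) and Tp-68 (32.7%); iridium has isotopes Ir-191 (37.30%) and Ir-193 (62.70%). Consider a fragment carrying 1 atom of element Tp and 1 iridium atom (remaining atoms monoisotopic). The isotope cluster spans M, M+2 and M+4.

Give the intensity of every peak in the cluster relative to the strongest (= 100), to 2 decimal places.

46.15 : 100.00 : 37.69

Element Tp pattern (n=1): 0.6730 : 0.3270
Iridium pattern (n=1): 0.3730 : 0.6270
Convolve the two distributions (both contribute in 2-u steps):
  M: 0.6730×0.3730 = 0.251029
  M+2: 0.6730×0.6270 + 0.3270×0.3730 = 0.543942
  M+4: 0.3270×0.6270 = 0.205029
Scale to base peak (0.543942) = 100: 46.15 : 100.00 : 37.69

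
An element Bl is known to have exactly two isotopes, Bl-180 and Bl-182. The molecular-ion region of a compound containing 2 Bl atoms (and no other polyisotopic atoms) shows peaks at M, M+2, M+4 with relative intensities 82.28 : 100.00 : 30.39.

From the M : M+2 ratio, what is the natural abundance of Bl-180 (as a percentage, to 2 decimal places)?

62.20%

Let p = fractional abundance of Bl-180. I(M+2)/I(M) = [C(2,1)·p^1·(1−p)] / p^2 = 2·(1−p)/p = 100.00/82.28 = 1.2154
(1−p)/p = 1.2154/2 = 0.6077  ⇒  p = 1/(1 + 0.6077) = 0.6220
Bl-180: 62.20%, Bl-182: 37.80%.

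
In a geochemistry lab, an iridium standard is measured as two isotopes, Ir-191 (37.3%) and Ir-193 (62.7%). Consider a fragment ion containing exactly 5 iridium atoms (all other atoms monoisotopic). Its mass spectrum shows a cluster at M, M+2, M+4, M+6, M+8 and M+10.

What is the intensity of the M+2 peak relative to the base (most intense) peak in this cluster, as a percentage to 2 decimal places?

(0.373 + 0.627)^5 gives M 0.0072, M+2 0.0607, M+4 0.2040, M+6 0.3429, M+8 0.2882, M+10 0.0969; the largest is M+6.
P(M+6) = C(5,3) × 0.373^2 × 0.627^3 = 10 × 0.139129 × 0.24649188 = 0.342942 (base)
P(M+2) = C(5,1) × 0.373^4 × 0.627^1 = 5 × 0.01935688 × 0.6270 = 0.060684
Relative intensity = 0.060684 / 0.342942 × 100 = 17.70

17.70%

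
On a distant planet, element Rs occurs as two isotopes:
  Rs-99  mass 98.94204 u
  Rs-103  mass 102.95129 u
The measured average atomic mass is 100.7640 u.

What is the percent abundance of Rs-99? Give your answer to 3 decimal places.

54.556%

Writing the weighted mean with unknown fraction x of Rs-99:
98.94204·x + 102.95129·(1 − x) = 100.7640
(98.94204 − 102.95129)·x = 100.7640 − 102.95129
x = -2.18729 / -4.00925 = 0.54556 → 54.556% Rs-99, 45.444% Rs-103.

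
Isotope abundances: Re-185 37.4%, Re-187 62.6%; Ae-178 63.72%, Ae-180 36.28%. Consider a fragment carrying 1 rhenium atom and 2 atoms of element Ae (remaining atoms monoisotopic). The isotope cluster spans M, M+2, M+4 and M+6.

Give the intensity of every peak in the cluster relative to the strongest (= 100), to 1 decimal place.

35.6 : 100.0 : 79.3 : 19.3

Rhenium pattern (n=1): 0.3740 : 0.6260
Element Ae pattern (n=2): 0.40602384 : 0.46235232 : 0.13162384
Convolve the two distributions (both contribute in 2-u steps):
  M: 0.3740×0.40602384 = 0.151853
  M+2: 0.3740×0.46235232 + 0.6260×0.40602384 = 0.427091
  M+4: 0.3740×0.13162384 + 0.6260×0.46235232 = 0.338660
  M+6: 0.6260×0.13162384 = 0.082397
Scale to base peak (0.427091) = 100: 35.6 : 100.0 : 79.3 : 19.3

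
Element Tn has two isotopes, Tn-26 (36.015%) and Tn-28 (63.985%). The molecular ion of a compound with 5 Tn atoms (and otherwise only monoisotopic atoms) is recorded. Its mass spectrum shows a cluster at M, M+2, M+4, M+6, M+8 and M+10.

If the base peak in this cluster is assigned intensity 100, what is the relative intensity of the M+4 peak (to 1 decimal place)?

56.3

Binomial terms of (0.36015 + 0.63985)^5: M 0.0061, M+2 0.0538, M+4 0.1913, M+6 0.3398, M+8 0.3018, M+10 0.1072 → M+6 is the base peak.
P(M+6) = C(5,3) × 0.36015^2 × 0.63985^3 = 10 × 0.12970802 × 0.26195972 = 0.339783 (base)
P(M+4) = C(5,2) × 0.36015^3 × 0.63985^2 = 10 × 0.04671434 × 0.40940802 = 0.191252
Relative intensity = 0.191252 / 0.339783 × 100 = 56.3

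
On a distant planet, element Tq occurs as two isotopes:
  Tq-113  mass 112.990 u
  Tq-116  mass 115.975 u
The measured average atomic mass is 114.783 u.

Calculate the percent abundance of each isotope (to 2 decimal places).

Tq-113: 39.93%, Tq-116: 60.07%

Writing the weighted mean with unknown fraction x of Tq-113:
112.990·x + 115.975·(1 − x) = 114.783
(112.990 − 115.975)·x = 114.783 − 115.975
x = -1.192 / -2.985 = 0.39933 → 39.93% Tq-113, 60.07% Tq-116.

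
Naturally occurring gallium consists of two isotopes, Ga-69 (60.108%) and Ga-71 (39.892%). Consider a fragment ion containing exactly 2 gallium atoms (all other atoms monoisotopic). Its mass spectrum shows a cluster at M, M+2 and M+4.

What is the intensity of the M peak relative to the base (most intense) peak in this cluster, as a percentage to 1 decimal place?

Term probabilities: M 0.3613, M+2 0.4796, M+4 0.1591. Base peak = M+2.
P(M+2) = C(2,1) × 0.60108^1 × 0.39892^1 = 2 × 0.60108 × 0.39892 = 0.479566 (base)
P(M) = C(2,0) × 0.60108^2 × 0.39892^0 = 1 × 0.36129717 × 1.0000 = 0.361297
Relative intensity = 0.361297 / 0.479566 × 100 = 75.3

75.3%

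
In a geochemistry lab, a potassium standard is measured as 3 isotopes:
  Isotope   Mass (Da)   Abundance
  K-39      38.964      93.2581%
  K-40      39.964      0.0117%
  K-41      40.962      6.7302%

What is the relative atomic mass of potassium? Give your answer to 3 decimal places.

39.099 Da

Average mass = Σ (abundance × isotope mass) = 0.932581 × 38.964 + 0.000117 × 39.964 + 0.067302 × 40.962
= 36.3371 + 0.0047 + 2.7568 = 39.0986 Da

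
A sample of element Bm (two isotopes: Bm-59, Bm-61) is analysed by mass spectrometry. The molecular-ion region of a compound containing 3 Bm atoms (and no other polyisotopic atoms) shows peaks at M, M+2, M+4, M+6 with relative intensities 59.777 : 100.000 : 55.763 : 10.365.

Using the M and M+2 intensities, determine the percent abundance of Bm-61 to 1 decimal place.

If p is the fraction of Bm that is Bm-59, then I(M+2)/I(M) = [C(3,1)·p^2·(1−p)] / p^3 = 3·(1−p)/p = 100.000/59.777 = 1.6729
(1−p)/p = 1.6729/3 = 0.5576  ⇒  p = 1/(1 + 0.5576) = 0.6420
Bm-59: 64.2%, Bm-61: 35.8%.

35.8%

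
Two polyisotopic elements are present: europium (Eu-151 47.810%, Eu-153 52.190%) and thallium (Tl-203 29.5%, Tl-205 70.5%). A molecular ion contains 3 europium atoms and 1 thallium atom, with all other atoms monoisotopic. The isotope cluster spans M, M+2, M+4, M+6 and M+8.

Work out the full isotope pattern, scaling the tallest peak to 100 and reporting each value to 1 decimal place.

8.8 : 49.7 : 100.0 : 86.3 : 27.3

Europium pattern (n=3): 0.10928391 : 0.3578871 : 0.39067407 : 0.14215492
Thallium pattern (n=1): 0.2950 : 0.7050
Convolve the two distributions (both contribute in 2-u steps):
  M: 0.10928391×0.2950 = 0.032239
  M+2: 0.10928391×0.7050 + 0.3578871×0.2950 = 0.182622
  M+4: 0.3578871×0.7050 + 0.39067407×0.2950 = 0.367559
  M+6: 0.39067407×0.7050 + 0.14215492×0.2950 = 0.317361
  M+8: 0.14215492×0.7050 = 0.100219
Scale to base peak (0.367559) = 100: 8.8 : 49.7 : 100.0 : 86.3 : 27.3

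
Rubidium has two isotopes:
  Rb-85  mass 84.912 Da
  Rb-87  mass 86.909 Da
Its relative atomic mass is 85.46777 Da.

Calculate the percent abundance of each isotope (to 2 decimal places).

Rb-85: 72.17%, Rb-87: 27.83%

Let x be the fractional abundance of Rb-85; then Rb-87 has abundance 1 − x.
84.912·x + 86.909·(1 − x) = 85.46777
(84.912 − 86.909)·x = 85.46777 − 86.909
x = -1.44123 / -1.997 = 0.72170 → 72.17% Rb-85, 27.83% Rb-87.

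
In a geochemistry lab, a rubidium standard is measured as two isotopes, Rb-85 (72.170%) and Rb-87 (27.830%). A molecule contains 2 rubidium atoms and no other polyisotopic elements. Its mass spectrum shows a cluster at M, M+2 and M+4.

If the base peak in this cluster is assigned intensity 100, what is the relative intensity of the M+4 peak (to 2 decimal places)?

Binomial terms of (0.72170 + 0.27830)^2: M 0.5209, M+2 0.4017, M+4 0.0775 → M is the base peak.
P(M) = C(2,0) × 0.72170^2 × 0.27830^0 = 1 × 0.52085089 × 1.0000 = 0.520851 (base)
P(M+4) = C(2,2) × 0.72170^0 × 0.27830^2 = 1 × 1.0000 × 0.07745089 = 0.077451
Relative intensity = 0.077451 / 0.520851 × 100 = 14.87

14.87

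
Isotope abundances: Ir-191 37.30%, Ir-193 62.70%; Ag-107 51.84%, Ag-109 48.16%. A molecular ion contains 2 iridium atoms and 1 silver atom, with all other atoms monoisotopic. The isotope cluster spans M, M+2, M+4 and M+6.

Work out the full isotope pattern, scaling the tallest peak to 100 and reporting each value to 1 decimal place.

Iridium pattern (n=2): 0.139129 : 0.467742 : 0.393129
Silver pattern (n=1): 0.5184 : 0.4816
Convolve the two distributions (both contribute in 2-u steps):
  M: 0.139129×0.5184 = 0.072124
  M+2: 0.139129×0.4816 + 0.467742×0.5184 = 0.309482
  M+4: 0.467742×0.4816 + 0.393129×0.5184 = 0.429063
  M+6: 0.393129×0.4816 = 0.189331
Scale to base peak (0.429063) = 100: 16.8 : 72.1 : 100.0 : 44.1

16.8 : 72.1 : 100.0 : 44.1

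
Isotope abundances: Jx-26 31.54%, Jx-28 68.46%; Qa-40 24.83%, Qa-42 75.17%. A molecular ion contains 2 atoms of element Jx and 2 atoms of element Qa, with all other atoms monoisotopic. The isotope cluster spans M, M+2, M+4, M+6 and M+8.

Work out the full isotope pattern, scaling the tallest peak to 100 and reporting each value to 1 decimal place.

1.5 : 15.2 : 58.8 : 100.0 : 63.2

Element Jx pattern (n=2): 0.09947716 : 0.43184568 : 0.46867716
Element Qa pattern (n=2): 0.06165289 : 0.37329422 : 0.56505289
Convolve the two distributions (both contribute in 2-u steps):
  M: 0.09947716×0.06165289 = 0.006133
  M+2: 0.09947716×0.37329422 + 0.43184568×0.06165289 = 0.063759
  M+4: 0.09947716×0.56505289 + 0.43184568×0.37329422 + 0.46867716×0.06165289 = 0.246311
  M+6: 0.43184568×0.56505289 + 0.46867716×0.37329422 = 0.418970
  M+8: 0.46867716×0.56505289 = 0.264827
Scale to base peak (0.418970) = 100: 1.5 : 15.2 : 58.8 : 100.0 : 63.2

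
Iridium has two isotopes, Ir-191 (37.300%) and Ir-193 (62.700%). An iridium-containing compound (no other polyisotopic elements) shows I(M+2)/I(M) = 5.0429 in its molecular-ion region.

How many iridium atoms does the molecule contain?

3

For n independent Ir atoms, I(M+2)/I(M) = n · (abundance Ir-193) / (abundance Ir-191) = n · 0.62700/0.37300.
n = 5.0429 × 0.37300/0.62700 = 3.00 ≈ 3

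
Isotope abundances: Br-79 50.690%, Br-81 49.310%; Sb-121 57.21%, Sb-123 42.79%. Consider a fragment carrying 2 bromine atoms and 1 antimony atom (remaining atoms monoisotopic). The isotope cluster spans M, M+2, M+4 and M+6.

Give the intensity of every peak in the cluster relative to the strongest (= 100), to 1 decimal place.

37.1 : 100.0 : 89.2 : 26.3

Bromine pattern (n=2): 0.25694761 : 0.49990478 : 0.24314761
Antimony pattern (n=1): 0.5721 : 0.4279
Convolve the two distributions (both contribute in 2-u steps):
  M: 0.25694761×0.5721 = 0.147000
  M+2: 0.25694761×0.4279 + 0.49990478×0.5721 = 0.395943
  M+4: 0.49990478×0.4279 + 0.24314761×0.5721 = 0.353014
  M+6: 0.24314761×0.4279 = 0.104043
Scale to base peak (0.395943) = 100: 37.1 : 100.0 : 89.2 : 26.3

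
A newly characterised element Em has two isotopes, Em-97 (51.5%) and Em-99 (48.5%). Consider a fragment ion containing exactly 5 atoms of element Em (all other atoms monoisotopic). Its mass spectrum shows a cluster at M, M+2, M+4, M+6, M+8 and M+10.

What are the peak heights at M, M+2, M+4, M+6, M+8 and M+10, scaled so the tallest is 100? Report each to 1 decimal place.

Each Em atom is independently Em-97 (p = 0.515) or Em-99 (q = 0.485); the cluster is the binomial expansion (p + q)^5.
P(M) = 0.515^5 = 0.036227
P(M+2) = 5 × 0.515^4 × 0.485^1 = 0.170585
P(M+4) = 10 × 0.515^3 × 0.485^2 = 0.321296
P(M+6) = 10 × 0.515^2 × 0.485^3 = 0.302580
P(M+8) = 5 × 0.515^1 × 0.485^4 = 0.142477
P(M+10) = 0.485^5 = 0.026835
The M+4 peak is largest (0.321296); scaling to 100 gives 11.3 : 53.1 : 100.0 : 94.2 : 44.3 : 8.4.

11.3 : 53.1 : 100.0 : 94.2 : 44.3 : 8.4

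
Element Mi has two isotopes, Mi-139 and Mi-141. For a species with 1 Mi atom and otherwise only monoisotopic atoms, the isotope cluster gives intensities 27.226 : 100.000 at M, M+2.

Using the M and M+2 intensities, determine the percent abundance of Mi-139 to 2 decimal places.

21.40%

If p is the fraction of Mi that is Mi-139, then I(M+2)/I(M) = [C(1,1)·p^0·(1−p)] / p^1 = 1·(1−p)/p = 100.000/27.226 = 3.6730
(1−p)/p = 3.6730/1 = 3.6730  ⇒  p = 1/(1 + 3.6730) = 0.2140
Mi-139: 21.40%, Mi-141: 78.60%.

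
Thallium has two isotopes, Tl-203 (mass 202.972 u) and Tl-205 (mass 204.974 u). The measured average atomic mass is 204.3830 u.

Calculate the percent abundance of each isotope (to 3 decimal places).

Tl-203: 29.520%, Tl-205: 70.480%

With x = fraction of Tl-203 (so Tl-205 is 1 − x):
202.972·x + 204.974·(1 − x) = 204.3830
(202.972 − 204.974)·x = 204.3830 − 204.974
x = -0.5910 / -2.002 = 0.29520 → 29.520% Tl-203, 70.480% Tl-205.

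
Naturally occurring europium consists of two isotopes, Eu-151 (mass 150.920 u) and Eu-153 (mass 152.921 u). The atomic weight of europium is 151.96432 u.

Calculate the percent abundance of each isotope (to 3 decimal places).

Writing the weighted mean with unknown fraction x of Eu-151:
150.920·x + 152.921·(1 − x) = 151.96432
(150.920 − 152.921)·x = 151.96432 − 152.921
x = -0.95668 / -2.001 = 0.47810 → 47.810% Eu-151, 52.190% Eu-153.

Eu-151: 47.810%, Eu-153: 52.190%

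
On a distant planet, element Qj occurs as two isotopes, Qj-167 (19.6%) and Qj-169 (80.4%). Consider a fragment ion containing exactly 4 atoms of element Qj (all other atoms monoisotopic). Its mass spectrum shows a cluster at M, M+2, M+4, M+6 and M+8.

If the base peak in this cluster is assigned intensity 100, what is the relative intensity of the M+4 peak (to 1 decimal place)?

35.7

(0.196 + 0.804)^4 gives M 0.0015, M+2 0.0242, M+4 0.1490, M+6 0.4075, M+8 0.4179; the largest is M+8.
P(M+8) = C(4,4) × 0.196^0 × 0.804^4 = 1 × 1.0000 × 0.41785365 = 0.417854 (base)
P(M+4) = C(4,2) × 0.196^2 × 0.804^2 = 6 × 0.038416 × 0.646416 = 0.148996
Relative intensity = 0.148996 / 0.417854 × 100 = 35.7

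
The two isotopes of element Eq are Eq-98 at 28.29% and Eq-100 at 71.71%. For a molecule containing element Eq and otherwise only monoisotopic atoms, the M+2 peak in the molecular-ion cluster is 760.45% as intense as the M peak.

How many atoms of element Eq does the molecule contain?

With n Eq atoms, P(M+2)/P(M) = C(n,1)·p^(n−1)q / p^n = n·q/p = n · 0.7171/0.2829.
n = 7.6045 × 0.2829/0.7171 = 3.00 ≈ 3

3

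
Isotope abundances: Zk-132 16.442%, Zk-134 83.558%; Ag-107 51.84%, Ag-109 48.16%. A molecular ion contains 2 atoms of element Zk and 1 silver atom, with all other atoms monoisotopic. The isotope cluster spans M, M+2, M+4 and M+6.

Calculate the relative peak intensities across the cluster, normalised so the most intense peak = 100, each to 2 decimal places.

2.84 : 31.45 : 100.00 : 68.03

Element Zk pattern (n=2): 0.02703394 : 0.27477213 : 0.69819394
Silver pattern (n=1): 0.5184 : 0.4816
Convolve the two distributions (both contribute in 2-u steps):
  M: 0.02703394×0.5184 = 0.014014
  M+2: 0.02703394×0.4816 + 0.27477213×0.5184 = 0.155461
  M+4: 0.27477213×0.4816 + 0.69819394×0.5184 = 0.494274
  M+6: 0.69819394×0.4816 = 0.336250
Scale to base peak (0.494274) = 100: 2.84 : 31.45 : 100.00 : 68.03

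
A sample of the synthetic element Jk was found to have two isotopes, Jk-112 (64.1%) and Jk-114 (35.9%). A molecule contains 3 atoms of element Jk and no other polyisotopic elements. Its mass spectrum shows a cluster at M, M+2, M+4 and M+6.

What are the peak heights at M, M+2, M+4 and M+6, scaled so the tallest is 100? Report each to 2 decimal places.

Expanding (0.641 + 0.359)^3:
P(M) = 0.641^3 = 0.263375
P(M+2) = 3 × 0.641^2 × 0.359^1 = 0.442519
P(M+4) = 3 × 0.641^1 × 0.359^2 = 0.247838
P(M+6) = 0.359^3 = 0.046268
The M+2 peak is largest (0.442519); scaling to 100 gives 59.52 : 100.00 : 56.01 : 10.46.

59.52 : 100.00 : 56.01 : 10.46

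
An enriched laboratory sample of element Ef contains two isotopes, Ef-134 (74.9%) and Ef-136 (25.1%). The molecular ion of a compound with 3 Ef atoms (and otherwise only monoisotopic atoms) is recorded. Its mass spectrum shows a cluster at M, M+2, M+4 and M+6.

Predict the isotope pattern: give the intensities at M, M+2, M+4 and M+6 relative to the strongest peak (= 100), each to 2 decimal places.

99.47 : 100.00 : 33.51 : 3.74

Each Ef atom is independently Ef-134 (p = 0.749) or Ef-136 (q = 0.251); the cluster is the binomial expansion (p + q)^3.
P(M) = 0.749^3 = 0.420190
P(M+2) = 3 × 0.749^2 × 0.251^1 = 0.422434
P(M+4) = 3 × 0.749^1 × 0.251^2 = 0.141563
P(M+6) = 0.251^3 = 0.015813
The M+2 peak is largest (0.422434); scaling to 100 gives 99.47 : 100.00 : 33.51 : 3.74.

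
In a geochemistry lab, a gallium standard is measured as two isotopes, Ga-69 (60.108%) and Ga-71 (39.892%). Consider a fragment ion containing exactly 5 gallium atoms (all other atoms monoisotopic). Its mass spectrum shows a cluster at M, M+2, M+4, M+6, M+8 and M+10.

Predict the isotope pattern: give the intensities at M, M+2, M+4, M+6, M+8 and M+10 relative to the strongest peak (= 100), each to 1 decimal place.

22.7 : 75.3 : 100.0 : 66.4 : 22.0 : 2.9

Each Ga atom is independently Ga-69 (p = 0.60108) or Ga-71 (q = 0.39892); the cluster is the binomial expansion (p + q)^5.
P(M) = 0.60108^5 = 0.078462
P(M+2) = 5 × 0.60108^4 × 0.39892^1 = 0.260366
P(M+4) = 10 × 0.60108^3 × 0.39892^2 = 0.345596
P(M+6) = 10 × 0.60108^2 × 0.39892^3 = 0.229362
P(M+8) = 5 × 0.60108^1 × 0.39892^4 = 0.076111
P(M+10) = 0.39892^5 = 0.010103
The M+4 peak is largest (0.345596); scaling to 100 gives 22.7 : 75.3 : 100.0 : 66.4 : 22.0 : 2.9.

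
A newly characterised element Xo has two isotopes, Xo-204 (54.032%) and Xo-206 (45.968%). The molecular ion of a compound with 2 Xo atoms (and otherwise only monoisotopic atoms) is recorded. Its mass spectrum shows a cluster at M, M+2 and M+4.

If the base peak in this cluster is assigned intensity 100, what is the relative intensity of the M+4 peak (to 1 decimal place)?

42.5

Term probabilities: M 0.2919, M+2 0.4967, M+4 0.2113. Base peak = M+2.
P(M+2) = C(2,1) × 0.54032^1 × 0.45968^1 = 2 × 0.54032 × 0.45968 = 0.496749 (base)
P(M+4) = C(2,2) × 0.54032^0 × 0.45968^2 = 1 × 1.0000 × 0.2113057 = 0.211306
Relative intensity = 0.211306 / 0.496749 × 100 = 42.5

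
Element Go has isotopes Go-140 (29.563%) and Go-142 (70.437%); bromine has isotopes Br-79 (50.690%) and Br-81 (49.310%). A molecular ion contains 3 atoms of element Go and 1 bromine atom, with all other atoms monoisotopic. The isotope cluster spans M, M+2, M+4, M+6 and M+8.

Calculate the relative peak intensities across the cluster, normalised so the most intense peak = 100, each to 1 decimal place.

3.3 : 27.0 : 79.7 : 100.0 : 43.7

Element Go pattern (n=3): 0.0258372 : 0.18467968 : 0.44001903 : 0.34946409
Bromine pattern (n=1): 0.5069 : 0.4931
Convolve the two distributions (both contribute in 2-u steps):
  M: 0.0258372×0.5069 = 0.013097
  M+2: 0.0258372×0.4931 + 0.18467968×0.5069 = 0.106354
  M+4: 0.18467968×0.4931 + 0.44001903×0.5069 = 0.314111
  M+6: 0.44001903×0.4931 + 0.34946409×0.5069 = 0.394117
  M+8: 0.34946409×0.4931 = 0.172321
Scale to base peak (0.394117) = 100: 3.3 : 27.0 : 79.7 : 100.0 : 43.7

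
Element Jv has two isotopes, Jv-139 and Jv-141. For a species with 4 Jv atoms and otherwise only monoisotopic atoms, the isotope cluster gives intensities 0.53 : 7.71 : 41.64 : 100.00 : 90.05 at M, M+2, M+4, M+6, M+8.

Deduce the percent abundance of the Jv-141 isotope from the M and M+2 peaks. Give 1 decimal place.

78.4%

Write p for the Jv-139 fraction. I(M+2)/I(M) = [C(4,1)·p^3·(1−p)] / p^4 = 4·(1−p)/p = 7.71/0.53 = 14.5472
(1−p)/p = 14.5472/4 = 3.6368  ⇒  p = 1/(1 + 3.6368) = 0.2157
Jv-139: 21.6%, Jv-141: 78.4%.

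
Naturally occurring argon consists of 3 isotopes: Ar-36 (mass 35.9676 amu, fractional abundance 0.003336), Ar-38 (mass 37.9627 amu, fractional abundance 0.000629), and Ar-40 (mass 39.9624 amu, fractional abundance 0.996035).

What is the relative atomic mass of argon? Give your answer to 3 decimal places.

The abundance-weighted mean is 0.003336 × 35.9676 + 0.000629 × 37.9627 + 0.996035 × 39.9624
= 0.11999 + 0.02388 + 39.80395 = 39.94782 amu

39.948 amu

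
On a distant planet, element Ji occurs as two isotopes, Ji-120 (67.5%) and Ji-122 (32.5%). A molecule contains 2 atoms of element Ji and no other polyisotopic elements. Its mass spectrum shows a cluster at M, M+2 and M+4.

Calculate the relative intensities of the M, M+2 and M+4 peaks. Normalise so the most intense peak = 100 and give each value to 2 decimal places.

100.00 : 96.30 : 23.18

Expanding (0.675 + 0.325)^2:
P(M) = 0.675^2 = 0.455625
P(M+2) = 2 × 0.675^1 × 0.325^1 = 0.438750
P(M+4) = 0.325^2 = 0.105625
The M peak is largest (0.455625); scaling to 100 gives 100.00 : 96.30 : 23.18.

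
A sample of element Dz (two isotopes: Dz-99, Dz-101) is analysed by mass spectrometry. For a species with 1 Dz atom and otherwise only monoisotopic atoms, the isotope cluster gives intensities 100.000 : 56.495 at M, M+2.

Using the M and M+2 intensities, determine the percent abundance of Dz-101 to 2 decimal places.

36.10%

Let p = fractional abundance of Dz-99. I(M+2)/I(M) = [C(1,1)·p^0·(1−p)] / p^1 = 1·(1−p)/p = 56.495/100.000 = 0.5649
(1−p)/p = 0.5649/1 = 0.5649  ⇒  p = 1/(1 + 0.5649) = 0.6390
Dz-99: 63.90%, Dz-101: 36.10%.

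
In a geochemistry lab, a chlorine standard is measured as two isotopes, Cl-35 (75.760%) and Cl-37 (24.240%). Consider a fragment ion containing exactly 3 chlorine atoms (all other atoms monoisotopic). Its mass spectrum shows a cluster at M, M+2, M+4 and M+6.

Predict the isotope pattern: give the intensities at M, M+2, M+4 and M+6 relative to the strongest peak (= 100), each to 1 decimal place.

100.0 : 96.0 : 30.7 : 3.3

Each Cl atom is independently Cl-35 (p = 0.75760) or Cl-37 (q = 0.24240); the cluster is the binomial expansion (p + q)^3.
P(M) = 0.75760^3 = 0.434830
P(M+2) = 3 × 0.75760^2 × 0.24240^1 = 0.417382
P(M+4) = 3 × 0.75760^1 × 0.24240^2 = 0.133545
P(M+6) = 0.24240^3 = 0.014243
The M peak is largest (0.434830); scaling to 100 gives 100.0 : 96.0 : 30.7 : 3.3.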